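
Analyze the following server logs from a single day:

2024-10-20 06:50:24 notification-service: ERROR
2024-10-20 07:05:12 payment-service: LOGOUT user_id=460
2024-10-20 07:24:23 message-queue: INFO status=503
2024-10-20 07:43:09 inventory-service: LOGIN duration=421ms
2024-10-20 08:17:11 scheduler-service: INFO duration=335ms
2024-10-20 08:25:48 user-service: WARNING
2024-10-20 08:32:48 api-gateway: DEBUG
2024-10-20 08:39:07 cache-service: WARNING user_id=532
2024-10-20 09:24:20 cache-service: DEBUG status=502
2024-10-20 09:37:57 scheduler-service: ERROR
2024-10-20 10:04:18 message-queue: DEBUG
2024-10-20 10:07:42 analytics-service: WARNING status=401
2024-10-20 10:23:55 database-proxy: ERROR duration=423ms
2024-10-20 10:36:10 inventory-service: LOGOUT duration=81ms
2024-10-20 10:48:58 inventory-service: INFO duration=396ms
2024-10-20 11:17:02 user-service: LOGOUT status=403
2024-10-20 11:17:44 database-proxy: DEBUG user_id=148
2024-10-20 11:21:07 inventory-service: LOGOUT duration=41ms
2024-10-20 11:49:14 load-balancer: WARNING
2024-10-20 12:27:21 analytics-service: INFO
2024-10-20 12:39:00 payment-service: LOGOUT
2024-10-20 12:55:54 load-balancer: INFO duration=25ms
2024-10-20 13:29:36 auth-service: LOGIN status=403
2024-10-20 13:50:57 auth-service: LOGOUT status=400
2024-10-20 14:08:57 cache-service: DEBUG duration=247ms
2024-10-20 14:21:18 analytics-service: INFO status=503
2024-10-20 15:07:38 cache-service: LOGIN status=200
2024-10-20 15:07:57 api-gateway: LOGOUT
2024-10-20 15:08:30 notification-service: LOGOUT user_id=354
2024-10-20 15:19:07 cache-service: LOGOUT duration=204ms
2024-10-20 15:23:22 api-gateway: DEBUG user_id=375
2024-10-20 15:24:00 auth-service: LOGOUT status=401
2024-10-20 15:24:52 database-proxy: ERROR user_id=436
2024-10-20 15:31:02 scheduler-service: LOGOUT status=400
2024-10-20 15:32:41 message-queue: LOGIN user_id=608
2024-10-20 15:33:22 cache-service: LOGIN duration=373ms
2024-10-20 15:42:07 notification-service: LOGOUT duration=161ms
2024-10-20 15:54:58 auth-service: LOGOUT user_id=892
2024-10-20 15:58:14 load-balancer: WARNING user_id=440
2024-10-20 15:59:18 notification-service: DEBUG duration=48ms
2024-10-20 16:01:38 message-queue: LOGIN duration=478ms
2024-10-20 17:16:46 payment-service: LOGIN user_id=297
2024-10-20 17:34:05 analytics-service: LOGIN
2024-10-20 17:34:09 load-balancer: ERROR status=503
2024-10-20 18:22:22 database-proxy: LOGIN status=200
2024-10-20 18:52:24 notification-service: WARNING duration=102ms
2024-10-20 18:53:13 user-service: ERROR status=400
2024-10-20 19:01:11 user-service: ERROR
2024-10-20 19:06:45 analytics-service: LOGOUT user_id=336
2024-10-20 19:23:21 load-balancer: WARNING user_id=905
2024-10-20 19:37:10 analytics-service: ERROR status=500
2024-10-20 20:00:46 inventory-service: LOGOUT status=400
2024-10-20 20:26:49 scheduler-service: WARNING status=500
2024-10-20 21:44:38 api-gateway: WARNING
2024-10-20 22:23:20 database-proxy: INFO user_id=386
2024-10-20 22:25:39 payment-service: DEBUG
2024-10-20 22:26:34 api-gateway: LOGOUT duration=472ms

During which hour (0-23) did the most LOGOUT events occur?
15

To find the peak hour:

1. Group all LOGOUT events by hour
2. Count events in each hour
3. Find hour with maximum count
4. Peak hour: 15 (with 7 events)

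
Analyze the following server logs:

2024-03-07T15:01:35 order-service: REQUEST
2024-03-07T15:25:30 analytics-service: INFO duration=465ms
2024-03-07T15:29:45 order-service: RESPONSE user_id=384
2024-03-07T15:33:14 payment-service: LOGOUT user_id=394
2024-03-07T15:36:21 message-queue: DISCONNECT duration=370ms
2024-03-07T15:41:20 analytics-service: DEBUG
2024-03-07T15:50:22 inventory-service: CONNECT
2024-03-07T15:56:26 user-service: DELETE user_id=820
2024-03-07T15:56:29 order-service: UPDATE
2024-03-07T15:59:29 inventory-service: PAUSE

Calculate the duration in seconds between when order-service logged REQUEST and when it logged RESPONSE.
1690

To find the time between events:

1. Locate the first REQUEST event for order-service: 2024-03-07T15:01:35
2. Locate the first RESPONSE event for order-service: 2024-03-07T15:29:45
3. Calculate the difference: 2024-03-07T15:29:45 - 2024-03-07T15:01:35 = 1690 seconds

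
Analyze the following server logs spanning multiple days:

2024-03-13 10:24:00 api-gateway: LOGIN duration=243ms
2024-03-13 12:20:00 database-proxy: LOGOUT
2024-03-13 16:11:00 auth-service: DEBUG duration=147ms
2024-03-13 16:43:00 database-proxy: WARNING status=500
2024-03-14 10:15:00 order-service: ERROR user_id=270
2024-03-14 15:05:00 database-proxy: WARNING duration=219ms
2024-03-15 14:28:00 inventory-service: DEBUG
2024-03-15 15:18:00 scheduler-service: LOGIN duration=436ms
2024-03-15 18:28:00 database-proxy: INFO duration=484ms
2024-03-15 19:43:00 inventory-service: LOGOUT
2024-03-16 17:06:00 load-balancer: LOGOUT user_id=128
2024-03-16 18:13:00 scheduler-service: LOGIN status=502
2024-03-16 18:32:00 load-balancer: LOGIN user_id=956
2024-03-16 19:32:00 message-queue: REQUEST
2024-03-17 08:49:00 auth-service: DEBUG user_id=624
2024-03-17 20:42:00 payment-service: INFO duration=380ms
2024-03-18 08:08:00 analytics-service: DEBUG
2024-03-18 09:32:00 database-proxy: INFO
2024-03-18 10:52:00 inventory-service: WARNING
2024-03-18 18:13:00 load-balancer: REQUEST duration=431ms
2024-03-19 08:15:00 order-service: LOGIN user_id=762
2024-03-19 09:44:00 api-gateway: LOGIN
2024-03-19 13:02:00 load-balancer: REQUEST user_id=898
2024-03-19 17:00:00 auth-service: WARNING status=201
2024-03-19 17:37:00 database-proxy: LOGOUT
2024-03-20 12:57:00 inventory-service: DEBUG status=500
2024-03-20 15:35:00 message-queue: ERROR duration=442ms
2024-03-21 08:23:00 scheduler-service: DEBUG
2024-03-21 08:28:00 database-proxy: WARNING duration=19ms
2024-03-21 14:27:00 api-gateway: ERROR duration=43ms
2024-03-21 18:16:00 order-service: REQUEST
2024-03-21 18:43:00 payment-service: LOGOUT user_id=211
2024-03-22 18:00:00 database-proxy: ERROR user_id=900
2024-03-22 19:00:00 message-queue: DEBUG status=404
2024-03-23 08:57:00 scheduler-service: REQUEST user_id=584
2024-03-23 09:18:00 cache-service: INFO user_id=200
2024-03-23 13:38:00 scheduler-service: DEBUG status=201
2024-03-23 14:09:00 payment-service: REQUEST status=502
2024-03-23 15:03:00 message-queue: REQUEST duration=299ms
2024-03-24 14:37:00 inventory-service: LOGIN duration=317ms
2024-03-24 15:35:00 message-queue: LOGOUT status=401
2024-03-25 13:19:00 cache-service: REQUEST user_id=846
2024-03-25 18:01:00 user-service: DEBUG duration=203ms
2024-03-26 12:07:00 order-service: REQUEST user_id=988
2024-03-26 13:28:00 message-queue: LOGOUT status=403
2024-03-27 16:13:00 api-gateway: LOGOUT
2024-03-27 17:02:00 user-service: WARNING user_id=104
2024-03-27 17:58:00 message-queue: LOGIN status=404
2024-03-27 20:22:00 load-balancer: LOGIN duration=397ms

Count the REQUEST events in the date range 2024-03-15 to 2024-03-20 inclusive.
3

To filter by date range:

1. Date range: 2024-03-15 through 2024-03-20, both dates inclusive
2. Filter for REQUEST events whose date falls in this range
3. Count matching events: 3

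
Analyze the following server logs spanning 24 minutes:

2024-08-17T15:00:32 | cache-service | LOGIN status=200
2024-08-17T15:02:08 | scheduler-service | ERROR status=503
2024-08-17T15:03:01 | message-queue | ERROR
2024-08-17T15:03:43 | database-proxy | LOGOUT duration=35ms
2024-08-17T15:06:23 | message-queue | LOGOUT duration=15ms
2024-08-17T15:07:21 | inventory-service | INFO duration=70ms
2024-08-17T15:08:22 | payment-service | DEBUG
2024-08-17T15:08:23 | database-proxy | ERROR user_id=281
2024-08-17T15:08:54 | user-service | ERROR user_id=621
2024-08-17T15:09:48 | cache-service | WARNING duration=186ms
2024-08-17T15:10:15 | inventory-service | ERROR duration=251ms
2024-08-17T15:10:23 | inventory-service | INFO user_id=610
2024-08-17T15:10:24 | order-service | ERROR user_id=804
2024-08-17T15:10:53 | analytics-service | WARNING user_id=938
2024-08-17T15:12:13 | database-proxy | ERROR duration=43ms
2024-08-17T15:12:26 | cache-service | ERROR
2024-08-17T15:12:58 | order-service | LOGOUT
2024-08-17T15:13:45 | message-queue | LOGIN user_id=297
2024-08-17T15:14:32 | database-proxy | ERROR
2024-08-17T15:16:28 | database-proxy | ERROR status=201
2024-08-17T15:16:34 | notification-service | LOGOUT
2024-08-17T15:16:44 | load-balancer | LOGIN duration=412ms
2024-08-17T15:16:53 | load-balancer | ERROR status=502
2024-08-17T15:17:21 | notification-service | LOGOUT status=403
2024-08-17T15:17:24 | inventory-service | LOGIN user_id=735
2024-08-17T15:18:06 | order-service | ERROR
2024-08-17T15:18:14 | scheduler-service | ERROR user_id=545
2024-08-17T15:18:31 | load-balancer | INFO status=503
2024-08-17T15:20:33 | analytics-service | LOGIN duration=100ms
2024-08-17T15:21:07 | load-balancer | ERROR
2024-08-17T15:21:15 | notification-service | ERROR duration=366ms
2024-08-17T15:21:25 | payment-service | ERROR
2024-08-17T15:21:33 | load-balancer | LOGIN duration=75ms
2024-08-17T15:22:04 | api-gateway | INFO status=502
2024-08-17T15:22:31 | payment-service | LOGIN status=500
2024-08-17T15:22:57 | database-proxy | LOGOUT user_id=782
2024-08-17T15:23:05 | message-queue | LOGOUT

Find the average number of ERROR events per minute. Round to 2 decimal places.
0.67

To calculate the rate:

1. Count total ERROR events: 16
2. Total time period: 24 minutes
3. Rate = 16 / 24 = 0.67 events per minute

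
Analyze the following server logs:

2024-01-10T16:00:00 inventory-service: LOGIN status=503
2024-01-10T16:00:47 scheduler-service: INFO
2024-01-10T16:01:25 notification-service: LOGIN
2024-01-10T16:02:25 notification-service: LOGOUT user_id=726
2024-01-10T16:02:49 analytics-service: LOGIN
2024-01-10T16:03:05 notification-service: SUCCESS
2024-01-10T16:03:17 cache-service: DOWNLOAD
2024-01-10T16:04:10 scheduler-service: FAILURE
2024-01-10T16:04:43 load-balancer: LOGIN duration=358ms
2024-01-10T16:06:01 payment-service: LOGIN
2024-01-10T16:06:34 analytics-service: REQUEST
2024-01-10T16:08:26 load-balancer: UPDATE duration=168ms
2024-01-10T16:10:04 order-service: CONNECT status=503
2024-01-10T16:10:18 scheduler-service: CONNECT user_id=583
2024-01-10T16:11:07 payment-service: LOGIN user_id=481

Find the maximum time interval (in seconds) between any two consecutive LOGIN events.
306

To find the longest gap:

1. Extract all LOGIN events in chronological order
2. Calculate time differences between consecutive events
3. Find the maximum difference
4. Longest gap: 306 seconds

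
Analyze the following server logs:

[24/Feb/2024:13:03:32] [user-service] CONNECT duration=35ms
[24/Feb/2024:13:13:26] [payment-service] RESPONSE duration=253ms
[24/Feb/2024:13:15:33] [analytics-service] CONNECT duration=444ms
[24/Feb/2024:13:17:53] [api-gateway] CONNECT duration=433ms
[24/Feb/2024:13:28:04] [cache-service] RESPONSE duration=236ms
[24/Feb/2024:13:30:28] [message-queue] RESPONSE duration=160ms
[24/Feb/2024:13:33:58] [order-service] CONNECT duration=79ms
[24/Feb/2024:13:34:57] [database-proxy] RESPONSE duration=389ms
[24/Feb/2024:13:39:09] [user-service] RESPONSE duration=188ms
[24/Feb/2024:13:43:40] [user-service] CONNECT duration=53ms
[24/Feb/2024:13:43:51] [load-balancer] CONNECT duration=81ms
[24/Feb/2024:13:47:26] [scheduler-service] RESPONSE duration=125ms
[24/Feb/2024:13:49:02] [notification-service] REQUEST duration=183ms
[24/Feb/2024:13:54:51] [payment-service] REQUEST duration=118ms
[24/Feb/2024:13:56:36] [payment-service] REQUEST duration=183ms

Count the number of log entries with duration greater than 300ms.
3

To count timeouts:

1. Threshold: 300ms
2. Extract duration from each log entry
3. Count entries where duration > 300
4. Timeout count: 3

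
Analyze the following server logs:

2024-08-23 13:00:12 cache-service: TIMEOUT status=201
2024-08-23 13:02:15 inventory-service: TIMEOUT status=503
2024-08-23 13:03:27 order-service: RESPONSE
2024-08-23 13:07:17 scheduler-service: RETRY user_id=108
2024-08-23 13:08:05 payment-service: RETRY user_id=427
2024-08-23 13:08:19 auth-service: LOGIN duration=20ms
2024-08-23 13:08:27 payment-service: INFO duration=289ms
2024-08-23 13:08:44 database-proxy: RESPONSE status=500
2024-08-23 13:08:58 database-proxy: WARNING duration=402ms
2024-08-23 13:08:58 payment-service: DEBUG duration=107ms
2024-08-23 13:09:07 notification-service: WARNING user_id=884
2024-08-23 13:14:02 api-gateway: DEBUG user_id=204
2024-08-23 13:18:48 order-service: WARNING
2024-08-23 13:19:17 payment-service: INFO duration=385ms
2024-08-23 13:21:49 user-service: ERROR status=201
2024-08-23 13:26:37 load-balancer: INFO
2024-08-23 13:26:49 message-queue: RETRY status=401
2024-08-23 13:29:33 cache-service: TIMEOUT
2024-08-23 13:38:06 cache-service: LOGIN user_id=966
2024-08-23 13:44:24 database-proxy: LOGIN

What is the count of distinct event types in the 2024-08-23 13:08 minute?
6

To count unique event types:

1. Filter events in the minute starting at 2024-08-23 13:08
2. Extract event types from matching entries
3. Count unique types: 6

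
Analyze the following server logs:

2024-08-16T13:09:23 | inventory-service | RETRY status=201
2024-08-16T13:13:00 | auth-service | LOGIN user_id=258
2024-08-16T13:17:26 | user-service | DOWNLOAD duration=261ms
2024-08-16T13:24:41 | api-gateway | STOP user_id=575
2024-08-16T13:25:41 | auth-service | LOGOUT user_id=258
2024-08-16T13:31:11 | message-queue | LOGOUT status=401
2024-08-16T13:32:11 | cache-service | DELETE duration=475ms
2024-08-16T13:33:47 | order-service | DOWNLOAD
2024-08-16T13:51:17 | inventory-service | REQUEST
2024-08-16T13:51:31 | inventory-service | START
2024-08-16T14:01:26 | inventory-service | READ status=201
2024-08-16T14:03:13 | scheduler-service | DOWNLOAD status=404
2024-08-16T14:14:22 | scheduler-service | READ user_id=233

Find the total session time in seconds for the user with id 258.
761

To calculate session duration:

1. Find LOGIN event for user_id=258: 2024-08-16T13:13:00
2. Find LOGOUT event for user_id=258: 2024-08-16T13:25:41
3. Session duration: 2024-08-16T13:25:41 - 2024-08-16T13:13:00 = 761 seconds (12 minutes)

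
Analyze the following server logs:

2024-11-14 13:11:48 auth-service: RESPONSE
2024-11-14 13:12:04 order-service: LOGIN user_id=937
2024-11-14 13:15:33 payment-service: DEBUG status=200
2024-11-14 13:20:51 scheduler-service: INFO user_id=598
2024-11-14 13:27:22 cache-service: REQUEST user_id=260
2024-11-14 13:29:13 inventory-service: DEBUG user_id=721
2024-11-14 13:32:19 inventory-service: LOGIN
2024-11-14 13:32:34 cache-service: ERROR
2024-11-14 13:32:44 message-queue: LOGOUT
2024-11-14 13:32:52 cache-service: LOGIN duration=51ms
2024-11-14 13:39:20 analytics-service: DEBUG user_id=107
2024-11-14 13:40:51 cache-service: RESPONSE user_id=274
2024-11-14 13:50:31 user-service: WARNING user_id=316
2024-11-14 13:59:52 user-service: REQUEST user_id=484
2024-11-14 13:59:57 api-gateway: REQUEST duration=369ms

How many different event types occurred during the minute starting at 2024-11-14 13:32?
3

To count unique event types:

1. Filter events in the minute starting at 2024-11-14 13:32
2. Extract event types from matching entries
3. Count unique types: 3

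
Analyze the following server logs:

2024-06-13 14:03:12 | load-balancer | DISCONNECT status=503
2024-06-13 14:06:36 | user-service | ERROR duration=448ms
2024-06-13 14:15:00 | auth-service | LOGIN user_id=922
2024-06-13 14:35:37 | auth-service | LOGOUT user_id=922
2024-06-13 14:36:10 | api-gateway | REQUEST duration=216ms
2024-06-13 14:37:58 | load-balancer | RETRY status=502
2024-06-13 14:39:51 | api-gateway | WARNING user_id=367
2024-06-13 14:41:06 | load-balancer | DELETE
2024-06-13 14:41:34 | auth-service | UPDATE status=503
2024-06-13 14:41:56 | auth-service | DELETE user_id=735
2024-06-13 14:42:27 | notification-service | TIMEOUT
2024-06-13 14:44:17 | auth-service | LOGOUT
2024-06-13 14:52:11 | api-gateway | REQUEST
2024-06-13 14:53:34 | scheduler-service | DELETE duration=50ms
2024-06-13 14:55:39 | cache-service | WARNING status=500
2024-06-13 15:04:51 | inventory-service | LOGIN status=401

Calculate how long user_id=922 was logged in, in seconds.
1237

To calculate session duration:

1. Find LOGIN event for user_id=922: 2024-06-13 14:15:00
2. Find LOGOUT event for user_id=922: 2024-06-13 14:35:37
3. Session duration: 2024-06-13 14:35:37 - 2024-06-13 14:15:00 = 1237 seconds (20 minutes)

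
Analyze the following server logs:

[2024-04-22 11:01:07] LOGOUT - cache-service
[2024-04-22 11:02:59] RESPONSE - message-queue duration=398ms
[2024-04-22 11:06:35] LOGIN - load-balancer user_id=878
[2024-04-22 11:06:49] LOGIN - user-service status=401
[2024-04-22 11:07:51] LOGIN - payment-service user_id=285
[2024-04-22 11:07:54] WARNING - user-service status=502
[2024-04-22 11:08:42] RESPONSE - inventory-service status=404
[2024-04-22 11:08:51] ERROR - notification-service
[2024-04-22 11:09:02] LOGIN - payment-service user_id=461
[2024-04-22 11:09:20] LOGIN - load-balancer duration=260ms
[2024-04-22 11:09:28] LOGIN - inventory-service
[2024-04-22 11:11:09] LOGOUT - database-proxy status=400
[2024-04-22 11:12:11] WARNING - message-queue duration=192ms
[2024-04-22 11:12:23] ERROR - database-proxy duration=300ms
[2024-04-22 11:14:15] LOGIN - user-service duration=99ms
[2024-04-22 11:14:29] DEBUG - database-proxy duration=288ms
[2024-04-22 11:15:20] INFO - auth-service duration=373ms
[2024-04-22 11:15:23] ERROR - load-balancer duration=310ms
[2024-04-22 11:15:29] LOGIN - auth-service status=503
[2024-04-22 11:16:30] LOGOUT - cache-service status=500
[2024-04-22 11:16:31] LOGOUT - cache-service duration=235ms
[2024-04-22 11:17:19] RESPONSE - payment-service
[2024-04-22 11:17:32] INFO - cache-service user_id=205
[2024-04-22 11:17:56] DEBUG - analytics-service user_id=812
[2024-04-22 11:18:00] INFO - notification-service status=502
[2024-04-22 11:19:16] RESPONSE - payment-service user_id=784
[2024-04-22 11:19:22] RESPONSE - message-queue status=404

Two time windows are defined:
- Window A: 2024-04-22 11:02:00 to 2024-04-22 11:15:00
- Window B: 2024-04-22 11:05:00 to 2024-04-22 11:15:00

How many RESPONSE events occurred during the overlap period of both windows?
1

To find overlap events:

1. Window A: 2024-04-22 11:02:00 to 2024-04-22 11:15:00
2. Window B: 2024-04-22 11:05:00 to 2024-04-22 11:15:00
3. Overlap period: 2024-04-22 11:05:00 to 2024-04-22 11:15:00
4. Count RESPONSE events in overlap: 1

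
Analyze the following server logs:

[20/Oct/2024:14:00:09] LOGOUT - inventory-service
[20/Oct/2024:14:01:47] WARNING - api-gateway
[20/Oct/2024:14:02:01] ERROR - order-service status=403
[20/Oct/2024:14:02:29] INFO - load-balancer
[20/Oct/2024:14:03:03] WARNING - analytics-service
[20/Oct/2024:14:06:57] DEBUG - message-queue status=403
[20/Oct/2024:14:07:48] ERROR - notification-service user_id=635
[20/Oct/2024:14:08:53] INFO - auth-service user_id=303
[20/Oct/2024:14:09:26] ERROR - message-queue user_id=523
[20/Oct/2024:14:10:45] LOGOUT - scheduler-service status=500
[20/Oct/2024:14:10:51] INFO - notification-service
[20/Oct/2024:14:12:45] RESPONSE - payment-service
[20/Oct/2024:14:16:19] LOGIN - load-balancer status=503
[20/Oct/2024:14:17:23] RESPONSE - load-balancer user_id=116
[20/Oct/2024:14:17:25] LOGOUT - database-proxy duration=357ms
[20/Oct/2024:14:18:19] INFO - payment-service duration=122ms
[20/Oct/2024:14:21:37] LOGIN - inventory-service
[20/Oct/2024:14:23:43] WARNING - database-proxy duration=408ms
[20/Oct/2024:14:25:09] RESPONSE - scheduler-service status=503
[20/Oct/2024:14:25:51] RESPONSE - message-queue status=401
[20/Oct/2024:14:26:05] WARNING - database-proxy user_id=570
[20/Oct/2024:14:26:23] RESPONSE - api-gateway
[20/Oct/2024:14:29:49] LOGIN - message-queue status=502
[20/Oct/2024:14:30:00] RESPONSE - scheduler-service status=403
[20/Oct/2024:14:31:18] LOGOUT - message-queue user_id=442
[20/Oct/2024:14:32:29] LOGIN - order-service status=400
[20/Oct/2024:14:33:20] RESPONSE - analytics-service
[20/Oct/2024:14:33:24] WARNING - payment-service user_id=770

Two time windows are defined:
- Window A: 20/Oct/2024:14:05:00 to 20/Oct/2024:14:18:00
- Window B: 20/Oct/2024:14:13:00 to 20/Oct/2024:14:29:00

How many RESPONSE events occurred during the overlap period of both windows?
1

To find overlap events:

1. Window A: 20/Oct/2024:14:05:00 to 20/Oct/2024:14:18:00
2. Window B: 20/Oct/2024:14:13:00 to 20/Oct/2024:14:29:00
3. Overlap period: 20/Oct/2024:14:13:00 to 20/Oct/2024:14:18:00
4. Count RESPONSE events in overlap: 1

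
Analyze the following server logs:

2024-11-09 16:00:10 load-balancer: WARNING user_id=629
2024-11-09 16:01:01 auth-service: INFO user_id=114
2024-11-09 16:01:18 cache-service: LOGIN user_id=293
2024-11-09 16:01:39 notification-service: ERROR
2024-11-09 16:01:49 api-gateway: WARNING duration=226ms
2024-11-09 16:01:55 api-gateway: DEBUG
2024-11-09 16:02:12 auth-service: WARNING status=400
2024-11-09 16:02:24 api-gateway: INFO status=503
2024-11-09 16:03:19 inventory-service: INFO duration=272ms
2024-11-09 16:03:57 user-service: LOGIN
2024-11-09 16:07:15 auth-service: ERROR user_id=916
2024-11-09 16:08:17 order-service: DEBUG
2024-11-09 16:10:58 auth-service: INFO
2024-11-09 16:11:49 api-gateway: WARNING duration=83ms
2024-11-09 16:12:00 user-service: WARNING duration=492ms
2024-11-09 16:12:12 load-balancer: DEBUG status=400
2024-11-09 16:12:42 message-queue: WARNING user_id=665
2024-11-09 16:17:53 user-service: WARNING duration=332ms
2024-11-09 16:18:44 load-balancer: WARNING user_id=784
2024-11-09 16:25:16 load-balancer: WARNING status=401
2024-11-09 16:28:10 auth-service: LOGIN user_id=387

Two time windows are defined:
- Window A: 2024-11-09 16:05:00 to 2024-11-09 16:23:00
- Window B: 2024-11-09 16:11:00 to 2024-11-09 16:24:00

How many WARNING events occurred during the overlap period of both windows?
5

To find overlap events:

1. Window A: 2024-11-09 16:05:00 to 2024-11-09 16:23:00
2. Window B: 2024-11-09 16:11:00 to 2024-11-09 16:24:00
3. Overlap period: 2024-11-09 16:11:00 to 2024-11-09 16:23:00
4. Count WARNING events in overlap: 5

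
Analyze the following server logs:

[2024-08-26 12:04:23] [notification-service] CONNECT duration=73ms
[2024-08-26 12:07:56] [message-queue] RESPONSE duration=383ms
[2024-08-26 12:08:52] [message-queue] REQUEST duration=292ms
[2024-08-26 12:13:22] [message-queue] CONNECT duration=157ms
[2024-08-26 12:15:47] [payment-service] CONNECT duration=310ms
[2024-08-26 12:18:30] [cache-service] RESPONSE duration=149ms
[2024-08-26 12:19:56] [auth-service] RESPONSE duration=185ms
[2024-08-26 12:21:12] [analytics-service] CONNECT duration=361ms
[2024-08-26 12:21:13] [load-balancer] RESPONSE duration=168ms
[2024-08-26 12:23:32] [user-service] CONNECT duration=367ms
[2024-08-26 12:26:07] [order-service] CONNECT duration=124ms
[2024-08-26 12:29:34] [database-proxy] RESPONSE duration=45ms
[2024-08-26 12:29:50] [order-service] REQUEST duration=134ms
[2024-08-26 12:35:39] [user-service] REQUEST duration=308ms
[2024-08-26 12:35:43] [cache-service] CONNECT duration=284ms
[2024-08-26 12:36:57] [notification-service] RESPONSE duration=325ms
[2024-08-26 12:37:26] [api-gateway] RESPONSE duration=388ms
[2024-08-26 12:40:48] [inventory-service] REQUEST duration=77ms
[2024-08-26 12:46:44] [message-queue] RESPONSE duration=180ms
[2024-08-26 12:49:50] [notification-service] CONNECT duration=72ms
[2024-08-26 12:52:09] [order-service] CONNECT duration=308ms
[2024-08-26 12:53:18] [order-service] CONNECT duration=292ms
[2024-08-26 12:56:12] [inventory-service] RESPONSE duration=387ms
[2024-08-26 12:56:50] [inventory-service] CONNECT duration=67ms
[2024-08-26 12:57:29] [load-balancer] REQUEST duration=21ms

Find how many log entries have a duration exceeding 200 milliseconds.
12

To count timeouts:

1. Threshold: 200ms
2. Extract duration from each log entry
3. Count entries where duration > 200
4. Timeout count: 12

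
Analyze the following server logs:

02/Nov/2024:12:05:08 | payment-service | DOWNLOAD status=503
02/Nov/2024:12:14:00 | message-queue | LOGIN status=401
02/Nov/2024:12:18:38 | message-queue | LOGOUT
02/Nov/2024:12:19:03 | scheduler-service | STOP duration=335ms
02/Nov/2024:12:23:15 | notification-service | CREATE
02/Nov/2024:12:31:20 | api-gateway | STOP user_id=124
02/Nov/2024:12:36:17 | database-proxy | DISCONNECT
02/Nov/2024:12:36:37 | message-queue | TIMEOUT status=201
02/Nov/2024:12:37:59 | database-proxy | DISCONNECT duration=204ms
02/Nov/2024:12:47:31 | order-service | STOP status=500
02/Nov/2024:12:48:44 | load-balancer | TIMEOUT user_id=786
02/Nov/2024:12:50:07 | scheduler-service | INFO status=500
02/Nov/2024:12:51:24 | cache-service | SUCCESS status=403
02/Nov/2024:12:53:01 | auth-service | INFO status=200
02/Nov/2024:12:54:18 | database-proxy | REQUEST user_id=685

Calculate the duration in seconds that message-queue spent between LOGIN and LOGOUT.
278

To calculate state duration:

1. Find LOGIN event for message-queue: 02/Nov/2024:12:14:00
2. Find LOGOUT event for message-queue: 02/Nov/2024:12:18:38
3. Calculate duration: 02/Nov/2024:12:18:38 - 02/Nov/2024:12:14:00 = 278 seconds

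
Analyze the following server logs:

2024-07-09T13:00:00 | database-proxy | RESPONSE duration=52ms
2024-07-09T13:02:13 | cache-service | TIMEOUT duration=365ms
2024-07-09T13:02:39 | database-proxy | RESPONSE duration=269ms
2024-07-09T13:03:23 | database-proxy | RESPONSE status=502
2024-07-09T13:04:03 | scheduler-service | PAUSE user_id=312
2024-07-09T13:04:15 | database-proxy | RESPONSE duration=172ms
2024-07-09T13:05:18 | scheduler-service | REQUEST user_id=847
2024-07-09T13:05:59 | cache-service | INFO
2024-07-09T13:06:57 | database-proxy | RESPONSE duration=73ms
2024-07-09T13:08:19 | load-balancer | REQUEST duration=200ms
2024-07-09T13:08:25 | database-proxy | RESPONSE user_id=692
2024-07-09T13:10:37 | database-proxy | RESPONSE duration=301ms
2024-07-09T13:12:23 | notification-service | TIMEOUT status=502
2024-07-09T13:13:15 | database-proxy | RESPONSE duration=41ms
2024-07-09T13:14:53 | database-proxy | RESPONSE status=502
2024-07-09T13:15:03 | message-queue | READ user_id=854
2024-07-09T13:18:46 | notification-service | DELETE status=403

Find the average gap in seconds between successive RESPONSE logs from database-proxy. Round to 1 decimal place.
111.6

To calculate average interval:

1. Find all RESPONSE events for database-proxy in order
2. Calculate time gaps between consecutive events
3. Compute mean of gaps: 893 / 8 = 111.6 seconds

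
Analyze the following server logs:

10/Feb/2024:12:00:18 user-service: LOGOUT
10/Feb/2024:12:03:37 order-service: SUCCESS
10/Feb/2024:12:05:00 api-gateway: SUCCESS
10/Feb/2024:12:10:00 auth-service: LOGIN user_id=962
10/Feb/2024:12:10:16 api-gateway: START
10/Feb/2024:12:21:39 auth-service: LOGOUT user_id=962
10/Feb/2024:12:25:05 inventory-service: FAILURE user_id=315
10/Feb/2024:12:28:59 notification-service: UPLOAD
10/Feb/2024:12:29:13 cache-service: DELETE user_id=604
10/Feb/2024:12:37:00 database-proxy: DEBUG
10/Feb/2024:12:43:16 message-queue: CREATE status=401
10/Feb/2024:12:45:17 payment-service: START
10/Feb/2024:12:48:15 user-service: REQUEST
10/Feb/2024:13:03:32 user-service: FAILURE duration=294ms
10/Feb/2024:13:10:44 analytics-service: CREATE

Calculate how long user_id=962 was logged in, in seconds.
699

To calculate session duration:

1. Find LOGIN event for user_id=962: 10/Feb/2024:12:10:00
2. Find LOGOUT event for user_id=962: 10/Feb/2024:12:21:39
3. Session duration: 10/Feb/2024:12:21:39 - 10/Feb/2024:12:10:00 = 699 seconds (11 minutes)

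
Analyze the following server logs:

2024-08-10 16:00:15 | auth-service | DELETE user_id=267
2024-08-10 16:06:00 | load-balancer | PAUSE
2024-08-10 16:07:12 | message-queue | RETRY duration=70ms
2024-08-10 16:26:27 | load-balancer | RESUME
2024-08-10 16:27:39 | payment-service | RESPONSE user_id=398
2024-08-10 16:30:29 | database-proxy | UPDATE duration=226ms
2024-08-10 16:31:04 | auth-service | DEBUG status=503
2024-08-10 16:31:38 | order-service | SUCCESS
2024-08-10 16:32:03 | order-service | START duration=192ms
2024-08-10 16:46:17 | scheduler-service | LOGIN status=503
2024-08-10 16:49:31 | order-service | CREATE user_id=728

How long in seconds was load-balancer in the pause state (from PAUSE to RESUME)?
1227

To calculate state duration:

1. Find PAUSE event for load-balancer: 2024-08-10 16:06:00
2. Find RESUME event for load-balancer: 2024-08-10 16:26:27
3. Calculate duration: 2024-08-10 16:26:27 - 2024-08-10 16:06:00 = 1227 seconds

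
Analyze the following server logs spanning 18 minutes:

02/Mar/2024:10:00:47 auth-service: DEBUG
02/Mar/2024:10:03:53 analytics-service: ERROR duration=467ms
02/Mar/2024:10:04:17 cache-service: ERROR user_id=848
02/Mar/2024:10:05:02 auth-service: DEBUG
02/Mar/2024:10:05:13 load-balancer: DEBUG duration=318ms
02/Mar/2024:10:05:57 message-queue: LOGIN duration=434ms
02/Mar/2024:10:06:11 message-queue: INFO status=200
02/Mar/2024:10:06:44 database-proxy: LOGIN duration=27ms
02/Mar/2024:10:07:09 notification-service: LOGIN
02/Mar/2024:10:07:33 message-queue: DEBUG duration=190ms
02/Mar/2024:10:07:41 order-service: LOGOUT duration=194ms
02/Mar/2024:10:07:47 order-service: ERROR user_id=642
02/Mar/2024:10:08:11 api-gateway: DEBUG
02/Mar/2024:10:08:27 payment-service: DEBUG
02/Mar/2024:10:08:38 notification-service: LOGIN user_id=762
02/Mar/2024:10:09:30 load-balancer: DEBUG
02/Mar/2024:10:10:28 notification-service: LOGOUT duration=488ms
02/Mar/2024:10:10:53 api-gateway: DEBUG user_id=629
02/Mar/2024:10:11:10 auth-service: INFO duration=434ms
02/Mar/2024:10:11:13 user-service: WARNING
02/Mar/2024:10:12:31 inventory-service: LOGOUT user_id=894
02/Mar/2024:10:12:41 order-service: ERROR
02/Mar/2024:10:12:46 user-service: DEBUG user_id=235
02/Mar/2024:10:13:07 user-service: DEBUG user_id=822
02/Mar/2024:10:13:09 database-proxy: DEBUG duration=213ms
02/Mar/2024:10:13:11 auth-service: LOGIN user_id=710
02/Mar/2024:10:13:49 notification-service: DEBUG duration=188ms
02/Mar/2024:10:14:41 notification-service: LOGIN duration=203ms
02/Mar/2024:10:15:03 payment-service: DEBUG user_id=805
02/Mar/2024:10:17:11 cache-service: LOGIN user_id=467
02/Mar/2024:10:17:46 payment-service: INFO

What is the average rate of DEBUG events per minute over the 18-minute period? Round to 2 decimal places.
0.72

To calculate the rate:

1. Count total DEBUG events: 13
2. Total time period: 18 minutes
3. Rate = 13 / 18 = 0.72 events per minute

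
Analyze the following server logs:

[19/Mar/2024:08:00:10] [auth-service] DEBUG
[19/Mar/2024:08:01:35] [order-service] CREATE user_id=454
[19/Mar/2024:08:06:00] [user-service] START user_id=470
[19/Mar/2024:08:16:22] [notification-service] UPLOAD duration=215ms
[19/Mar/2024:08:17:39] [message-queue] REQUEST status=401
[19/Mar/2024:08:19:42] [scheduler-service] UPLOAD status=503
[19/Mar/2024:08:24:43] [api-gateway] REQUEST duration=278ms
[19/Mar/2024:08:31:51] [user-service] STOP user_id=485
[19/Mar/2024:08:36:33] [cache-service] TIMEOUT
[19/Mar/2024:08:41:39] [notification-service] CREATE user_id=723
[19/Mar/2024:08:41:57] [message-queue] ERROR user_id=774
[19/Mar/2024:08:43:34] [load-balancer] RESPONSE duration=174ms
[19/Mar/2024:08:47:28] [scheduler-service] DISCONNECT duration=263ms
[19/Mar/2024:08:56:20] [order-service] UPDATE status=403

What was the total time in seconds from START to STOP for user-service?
1551

To calculate state duration:

1. Find START event for user-service: 19/Mar/2024:08:06:00
2. Find STOP event for user-service: 19/Mar/2024:08:31:51
3. Calculate duration: 19/Mar/2024:08:31:51 - 19/Mar/2024:08:06:00 = 1551 seconds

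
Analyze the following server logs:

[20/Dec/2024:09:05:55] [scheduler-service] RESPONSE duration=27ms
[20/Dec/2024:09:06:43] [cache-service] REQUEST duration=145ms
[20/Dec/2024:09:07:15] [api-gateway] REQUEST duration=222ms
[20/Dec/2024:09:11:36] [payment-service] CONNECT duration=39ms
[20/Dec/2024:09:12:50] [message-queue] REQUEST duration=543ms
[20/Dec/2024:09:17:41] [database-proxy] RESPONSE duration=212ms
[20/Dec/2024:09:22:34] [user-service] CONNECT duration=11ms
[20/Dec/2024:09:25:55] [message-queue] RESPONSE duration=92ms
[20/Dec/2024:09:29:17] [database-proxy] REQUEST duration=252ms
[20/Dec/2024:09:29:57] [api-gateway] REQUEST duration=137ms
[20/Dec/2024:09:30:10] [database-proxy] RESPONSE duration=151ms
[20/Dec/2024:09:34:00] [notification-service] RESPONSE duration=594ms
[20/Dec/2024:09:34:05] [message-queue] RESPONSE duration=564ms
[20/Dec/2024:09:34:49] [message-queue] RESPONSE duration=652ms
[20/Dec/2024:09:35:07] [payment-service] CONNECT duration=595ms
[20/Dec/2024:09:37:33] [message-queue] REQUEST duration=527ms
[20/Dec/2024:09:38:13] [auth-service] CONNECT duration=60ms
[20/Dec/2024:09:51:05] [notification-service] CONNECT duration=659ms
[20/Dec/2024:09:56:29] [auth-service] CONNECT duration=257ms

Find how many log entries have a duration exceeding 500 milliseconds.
7

To count timeouts:

1. Threshold: 500ms
2. Extract duration from each log entry
3. Count entries where duration > 500
4. Timeout count: 7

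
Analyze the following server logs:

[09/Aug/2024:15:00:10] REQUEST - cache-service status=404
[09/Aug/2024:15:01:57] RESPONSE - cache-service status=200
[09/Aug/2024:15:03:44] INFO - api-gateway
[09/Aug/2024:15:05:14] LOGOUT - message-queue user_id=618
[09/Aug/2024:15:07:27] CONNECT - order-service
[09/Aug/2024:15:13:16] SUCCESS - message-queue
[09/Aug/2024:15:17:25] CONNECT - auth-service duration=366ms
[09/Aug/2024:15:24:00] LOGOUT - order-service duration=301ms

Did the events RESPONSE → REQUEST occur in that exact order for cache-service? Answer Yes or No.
No

To verify sequence order:

1. Find all events in sequence RESPONSE → REQUEST for cache-service
2. Extract their timestamps
3. Check if timestamps are in ascending order
4. Result: No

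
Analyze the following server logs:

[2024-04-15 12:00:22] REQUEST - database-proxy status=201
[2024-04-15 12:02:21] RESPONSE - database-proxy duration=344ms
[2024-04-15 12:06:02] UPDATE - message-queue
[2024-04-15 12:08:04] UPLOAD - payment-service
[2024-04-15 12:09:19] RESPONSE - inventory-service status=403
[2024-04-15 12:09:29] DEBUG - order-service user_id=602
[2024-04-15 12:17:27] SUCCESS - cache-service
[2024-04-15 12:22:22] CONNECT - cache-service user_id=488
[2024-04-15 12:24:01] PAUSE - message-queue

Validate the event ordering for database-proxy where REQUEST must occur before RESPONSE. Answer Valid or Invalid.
Valid

To validate ordering:

1. Required order: REQUEST → RESPONSE
2. Rule: REQUEST must occur before RESPONSE
3. Check actual order of events for database-proxy
4. Result: Valid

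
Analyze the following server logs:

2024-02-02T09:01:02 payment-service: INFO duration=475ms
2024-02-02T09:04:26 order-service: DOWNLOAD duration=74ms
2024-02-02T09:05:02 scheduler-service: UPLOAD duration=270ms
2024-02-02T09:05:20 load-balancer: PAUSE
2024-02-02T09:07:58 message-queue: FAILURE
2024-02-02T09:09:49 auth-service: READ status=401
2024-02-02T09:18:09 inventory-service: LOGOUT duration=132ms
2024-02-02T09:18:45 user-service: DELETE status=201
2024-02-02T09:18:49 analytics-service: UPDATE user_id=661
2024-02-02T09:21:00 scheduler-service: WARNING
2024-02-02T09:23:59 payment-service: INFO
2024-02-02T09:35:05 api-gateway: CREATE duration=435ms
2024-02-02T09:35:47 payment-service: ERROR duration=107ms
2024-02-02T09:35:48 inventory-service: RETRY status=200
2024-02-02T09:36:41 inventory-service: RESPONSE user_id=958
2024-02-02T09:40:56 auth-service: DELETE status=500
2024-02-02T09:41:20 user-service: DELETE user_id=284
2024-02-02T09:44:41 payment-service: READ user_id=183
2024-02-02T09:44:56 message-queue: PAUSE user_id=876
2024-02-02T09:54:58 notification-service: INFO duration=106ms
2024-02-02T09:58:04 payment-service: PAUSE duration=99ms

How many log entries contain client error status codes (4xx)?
1

To find matching entries:

1. Pattern to match: client error status codes (4xx)
2. Scan each log entry for the pattern
3. Count matches: 1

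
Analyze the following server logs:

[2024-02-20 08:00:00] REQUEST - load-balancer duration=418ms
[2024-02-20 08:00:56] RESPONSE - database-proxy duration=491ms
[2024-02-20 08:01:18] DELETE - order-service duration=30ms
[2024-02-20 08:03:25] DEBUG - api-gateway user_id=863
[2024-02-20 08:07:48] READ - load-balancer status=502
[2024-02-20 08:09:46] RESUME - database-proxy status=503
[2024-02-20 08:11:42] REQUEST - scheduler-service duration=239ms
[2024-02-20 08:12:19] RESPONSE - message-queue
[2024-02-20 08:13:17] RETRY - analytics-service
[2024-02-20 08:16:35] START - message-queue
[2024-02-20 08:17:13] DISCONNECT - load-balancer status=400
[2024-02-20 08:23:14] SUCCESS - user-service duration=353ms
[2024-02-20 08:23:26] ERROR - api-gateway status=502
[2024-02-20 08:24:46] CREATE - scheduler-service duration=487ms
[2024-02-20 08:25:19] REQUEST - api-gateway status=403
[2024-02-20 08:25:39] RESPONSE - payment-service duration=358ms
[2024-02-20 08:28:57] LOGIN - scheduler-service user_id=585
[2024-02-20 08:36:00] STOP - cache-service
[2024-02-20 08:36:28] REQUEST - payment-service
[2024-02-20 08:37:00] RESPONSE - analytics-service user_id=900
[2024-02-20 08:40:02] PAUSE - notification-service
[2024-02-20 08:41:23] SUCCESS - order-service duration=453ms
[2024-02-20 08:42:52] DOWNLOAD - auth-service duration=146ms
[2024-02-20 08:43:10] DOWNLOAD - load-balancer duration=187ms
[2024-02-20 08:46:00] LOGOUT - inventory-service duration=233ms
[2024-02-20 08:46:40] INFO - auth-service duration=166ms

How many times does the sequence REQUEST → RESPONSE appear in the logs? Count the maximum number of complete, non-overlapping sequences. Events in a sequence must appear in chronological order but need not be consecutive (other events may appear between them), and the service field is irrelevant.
4

To count sequences:

1. Look for pattern: REQUEST → RESPONSE
2. Greedily scan the log in chronological order, matching each sequence element in turn (ignoring service)
3. Each time the full pattern completes, increment the count and restart matching from the next event
4. Complete non-overlapping sequences found: 4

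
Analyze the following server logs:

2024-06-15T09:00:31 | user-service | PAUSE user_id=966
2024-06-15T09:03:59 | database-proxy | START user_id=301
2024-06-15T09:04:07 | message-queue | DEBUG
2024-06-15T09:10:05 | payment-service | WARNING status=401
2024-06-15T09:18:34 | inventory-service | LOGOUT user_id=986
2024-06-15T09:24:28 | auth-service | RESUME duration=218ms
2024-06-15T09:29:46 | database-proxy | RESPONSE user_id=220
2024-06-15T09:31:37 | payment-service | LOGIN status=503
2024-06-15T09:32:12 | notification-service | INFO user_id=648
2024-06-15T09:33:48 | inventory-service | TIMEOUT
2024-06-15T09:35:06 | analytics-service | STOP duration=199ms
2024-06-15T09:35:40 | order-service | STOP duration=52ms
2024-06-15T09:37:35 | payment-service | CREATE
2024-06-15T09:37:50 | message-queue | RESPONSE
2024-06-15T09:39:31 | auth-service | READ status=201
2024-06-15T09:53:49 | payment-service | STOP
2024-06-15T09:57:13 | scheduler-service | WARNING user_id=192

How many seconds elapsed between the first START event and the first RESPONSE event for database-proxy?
1547

To find the time between events:

1. Locate the first START event for database-proxy: 2024-06-15T09:03:59
2. Locate the first RESPONSE event for database-proxy: 2024-06-15T09:29:46
3. Calculate the difference: 2024-06-15T09:29:46 - 2024-06-15T09:03:59 = 1547 seconds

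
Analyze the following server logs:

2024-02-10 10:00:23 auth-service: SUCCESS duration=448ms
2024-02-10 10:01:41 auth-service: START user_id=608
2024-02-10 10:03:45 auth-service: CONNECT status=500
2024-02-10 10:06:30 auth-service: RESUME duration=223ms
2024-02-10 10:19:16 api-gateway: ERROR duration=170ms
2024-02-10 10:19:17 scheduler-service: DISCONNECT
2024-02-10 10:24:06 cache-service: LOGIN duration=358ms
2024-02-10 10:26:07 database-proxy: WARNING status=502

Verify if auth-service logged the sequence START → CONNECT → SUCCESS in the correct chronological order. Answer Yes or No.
No

To verify sequence order:

1. Find all events in sequence START → CONNECT → SUCCESS for auth-service
2. Extract their timestamps
3. Check if timestamps are in ascending order
4. Result: No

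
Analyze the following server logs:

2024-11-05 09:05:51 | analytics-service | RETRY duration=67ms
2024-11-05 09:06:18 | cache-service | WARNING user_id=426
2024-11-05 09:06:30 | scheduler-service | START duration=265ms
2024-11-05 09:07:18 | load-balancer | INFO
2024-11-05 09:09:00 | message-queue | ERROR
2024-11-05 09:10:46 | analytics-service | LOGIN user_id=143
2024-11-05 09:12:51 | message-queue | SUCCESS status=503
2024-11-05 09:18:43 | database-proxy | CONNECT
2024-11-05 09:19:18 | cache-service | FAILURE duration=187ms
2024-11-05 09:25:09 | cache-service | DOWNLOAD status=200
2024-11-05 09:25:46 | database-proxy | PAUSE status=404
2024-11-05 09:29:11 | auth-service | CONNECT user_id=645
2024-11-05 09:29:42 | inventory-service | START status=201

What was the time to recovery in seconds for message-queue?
231

To calculate recovery time:

1. Find ERROR event for message-queue: 2024-11-05 09:09:00
2. Find next SUCCESS event for message-queue: 2024-11-05 09:12:51
3. Recovery time: 2024-11-05 09:12:51 - 2024-11-05 09:09:00 = 231 seconds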